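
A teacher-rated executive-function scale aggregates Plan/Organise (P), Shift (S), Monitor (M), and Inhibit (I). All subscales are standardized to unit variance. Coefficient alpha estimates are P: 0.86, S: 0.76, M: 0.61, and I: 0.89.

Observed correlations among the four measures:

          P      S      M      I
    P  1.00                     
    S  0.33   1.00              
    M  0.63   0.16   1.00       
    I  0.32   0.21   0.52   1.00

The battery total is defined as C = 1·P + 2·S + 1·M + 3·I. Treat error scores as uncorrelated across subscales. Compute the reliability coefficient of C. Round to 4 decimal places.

Var(C) = 1 + 2² + 1 + 3² + 2·[2·0.33 + 0.63 + 3·0.32 + 2·0.16 + 6·0.21 + 3·0.52] = 15 + 10.78 = 25.78.
Because errors are independent across components, Cov(Tᵢ,Tⱼ) = Cov(Xᵢ,Xⱼ); the off-diagonal part of the true-score variance is the same as above.
True-score variance = [0.86 + 2²·0.76 + 0.61 + 3²·0.89] + 10.78 = 12.52 + 10.78 = 23.3.
Reliability = 23.3 / 25.78 = 0.9038.

0.9038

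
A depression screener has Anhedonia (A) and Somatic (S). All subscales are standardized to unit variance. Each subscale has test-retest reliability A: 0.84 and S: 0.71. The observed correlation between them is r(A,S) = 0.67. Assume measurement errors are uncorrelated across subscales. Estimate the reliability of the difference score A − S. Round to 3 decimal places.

Var(A−S) = 1 + 1 − 2·0.67 = 2 − 1.34 = 0.66.
With uncorrelated errors the cross-covariances are all true-score covariance, so they carry over unchanged; only the diagonal terms shrink to ρᵢσᵢ².
True-score variance = [0.84 + 0.71] − 1.34 = 1.55 − 1.34 = 0.21.
Reliability = 0.21 / 0.66 = 0.318.

0.318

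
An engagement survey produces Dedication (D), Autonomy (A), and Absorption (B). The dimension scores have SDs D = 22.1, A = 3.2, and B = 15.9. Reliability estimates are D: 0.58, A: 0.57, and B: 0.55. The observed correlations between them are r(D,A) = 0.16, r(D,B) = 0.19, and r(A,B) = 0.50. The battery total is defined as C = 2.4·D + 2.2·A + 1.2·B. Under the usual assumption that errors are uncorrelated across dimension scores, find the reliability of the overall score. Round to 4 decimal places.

Var(C) = 2.4²·22.1² + 2.2²·3.2² + 1.2²·15.9² + 2·[5.28·22.1·3.2·0.16 + 2.88·22.1·15.9·0.19 + 2.64·3.2·15.9·0.50] = 3226.85 + 638.373 = 3865.22.
Because errors are independent across components, Cov(Tᵢ,Tⱼ) = Cov(Xᵢ,Xⱼ); the off-diagonal part of the true-score variance is the same as above.
True-score variance = [2.4²·22.1²·0.58 + 2.2²·3.2²·0.57 + 1.2²·15.9²·0.55] + 638.373 = 1860.16 + 638.373 = 2498.53.
Reliability = 2498.53 / 3865.22 = 0.6464.

0.6464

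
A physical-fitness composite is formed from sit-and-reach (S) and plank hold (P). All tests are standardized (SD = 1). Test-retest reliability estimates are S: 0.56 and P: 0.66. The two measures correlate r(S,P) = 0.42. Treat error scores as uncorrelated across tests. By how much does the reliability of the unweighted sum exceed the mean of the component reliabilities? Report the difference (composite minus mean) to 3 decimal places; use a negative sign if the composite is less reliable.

0.115

Var(sum) = 2 + 0.84 = 2.84; true-score variance = 1.22 + 0.84 = 2.06; composite reliability = 0.7254.
Mean component reliability = 0.6100.
Difference = 0.7254 − 0.6100 = 0.115.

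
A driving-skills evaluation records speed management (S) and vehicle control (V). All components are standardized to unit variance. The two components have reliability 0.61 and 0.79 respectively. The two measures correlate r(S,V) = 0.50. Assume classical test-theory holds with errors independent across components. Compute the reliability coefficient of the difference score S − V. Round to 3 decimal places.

0.400

Var(S−V) = 1 + 1 − 2·0.50 = 2 − 1 = 1.
Under uncorrelated errors the observed covariances equal the true-score covariances, so only the own-variance terms attenuate.
True-score variance = [0.61 + 0.79] − 1 = 1.4 − 1 = 0.4.
Reliability = 0.4 / 1 = 0.400.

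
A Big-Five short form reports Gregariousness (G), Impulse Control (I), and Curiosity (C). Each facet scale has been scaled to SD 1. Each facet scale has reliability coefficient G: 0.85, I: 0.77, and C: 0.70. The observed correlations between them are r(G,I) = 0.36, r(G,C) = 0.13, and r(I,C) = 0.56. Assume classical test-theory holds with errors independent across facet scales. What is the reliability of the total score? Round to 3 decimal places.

0.867

Var(G+I+C) = 3 + 2·[0.36 + 0.13 + 0.56] = 3 + 2.1 = 5.1.
Under uncorrelated errors the observed covariances equal the true-score covariances, so only the own-variance terms attenuate.
True-score variance = [0.85 + 0.77 + 0.70] + 2.1 = 2.32 + 2.1 = 4.42.
Reliability = 4.42 / 5.1 = 0.867.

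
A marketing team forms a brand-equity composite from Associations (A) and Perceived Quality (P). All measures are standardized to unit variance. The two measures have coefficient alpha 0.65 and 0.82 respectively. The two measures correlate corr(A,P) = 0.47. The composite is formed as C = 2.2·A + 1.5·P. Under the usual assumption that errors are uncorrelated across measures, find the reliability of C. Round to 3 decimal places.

Var(C) = 2.2² + 1.5² + 2·[3.3·0.47] = 7.09 + 3.102 = 10.192.
Because errors are independent across components, Cov(Tᵢ,Tⱼ) = Cov(Xᵢ,Xⱼ); the off-diagonal part of the true-score variance is the same as above.
True-score variance = [2.2²·0.65 + 1.5²·0.82] + 3.102 = 4.991 + 3.102 = 8.093.
Reliability = 8.093 / 10.192 = 0.794.

0.794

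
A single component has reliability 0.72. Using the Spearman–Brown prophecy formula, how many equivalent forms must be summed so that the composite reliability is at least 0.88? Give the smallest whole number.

3

k ≥ ρ*(1−ρ₁)/(ρ₁(1−ρ*)) = 0.88·0.28 / (0.72·0.12) = 2.852.
Smallest integer k = 3.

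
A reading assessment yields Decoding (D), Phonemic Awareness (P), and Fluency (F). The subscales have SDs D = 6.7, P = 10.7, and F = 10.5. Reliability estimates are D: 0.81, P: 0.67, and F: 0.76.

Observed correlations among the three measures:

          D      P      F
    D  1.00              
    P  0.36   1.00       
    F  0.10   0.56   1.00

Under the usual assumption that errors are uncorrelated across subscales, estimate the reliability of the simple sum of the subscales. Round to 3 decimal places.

0.842

Var(D+P+F) = 6.7² + 10.7² + 10.5² + 2·[6.7·10.7·0.36 + 6.7·10.5·0.10 + 10.7·10.5·0.56] = 269.63 + 191.519 = 461.149.
With uncorrelated errors the cross-covariances are all true-score covariance, so they carry over unchanged; only the diagonal terms shrink to ρᵢσᵢ².
True-score variance = [6.7²·0.81 + 10.7²·0.67 + 10.5²·0.76] + 191.519 = 196.859 + 191.519 = 388.378.
Reliability = 388.378 / 461.149 = 0.842.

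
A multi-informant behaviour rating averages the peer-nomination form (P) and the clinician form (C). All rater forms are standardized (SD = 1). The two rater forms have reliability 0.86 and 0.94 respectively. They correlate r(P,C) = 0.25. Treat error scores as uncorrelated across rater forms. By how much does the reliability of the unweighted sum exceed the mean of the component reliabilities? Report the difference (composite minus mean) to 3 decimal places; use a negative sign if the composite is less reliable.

Var(sum) = 2 + 0.5 = 2.5; true-score variance = 1.8 + 0.5 = 2.3; composite reliability = 0.9200.
Mean component reliability = 0.9000.
Difference = 0.9200 − 0.9000 = 0.020.

0.020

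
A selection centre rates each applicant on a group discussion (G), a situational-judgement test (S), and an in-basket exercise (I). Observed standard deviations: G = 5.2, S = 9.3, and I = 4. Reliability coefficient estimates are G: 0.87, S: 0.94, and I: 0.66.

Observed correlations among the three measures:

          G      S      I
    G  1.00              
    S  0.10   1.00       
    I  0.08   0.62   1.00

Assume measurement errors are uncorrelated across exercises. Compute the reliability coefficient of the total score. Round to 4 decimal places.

0.9250

Var(G+S+I) = 5.2² + 9.3² + 4² + 2·[5.2·9.3·0.10 + 5.2·4·0.08 + 9.3·4·0.62] = 129.53 + 59.128 = 188.658.
With uncorrelated errors the cross-covariances are all true-score covariance, so they carry over unchanged; only the diagonal terms shrink to ρᵢσᵢ².
True-score variance = [5.2²·0.87 + 9.3²·0.94 + 4²·0.66] + 59.128 = 115.385 + 59.128 = 174.513.
Reliability = 174.513 / 188.658 = 0.9250.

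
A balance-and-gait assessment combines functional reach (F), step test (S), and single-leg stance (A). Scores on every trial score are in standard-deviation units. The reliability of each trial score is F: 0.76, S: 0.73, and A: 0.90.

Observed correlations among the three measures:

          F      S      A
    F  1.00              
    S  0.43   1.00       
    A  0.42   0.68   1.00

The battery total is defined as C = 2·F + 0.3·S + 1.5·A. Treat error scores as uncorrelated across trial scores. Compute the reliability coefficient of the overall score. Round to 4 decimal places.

Var(C) = 2² + 0.3² + 1.5² + 2·[0.6·0.43 + 3·0.42 + 0.45·0.68] = 6.34 + 3.648 = 9.988.
With uncorrelated errors the cross-covariances are all true-score covariance, so they carry over unchanged; only the diagonal terms shrink to ρᵢσᵢ².
True-score variance = [2²·0.76 + 0.3²·0.73 + 1.5²·0.90] + 3.648 = 5.1307 + 3.648 = 8.7787.
Reliability = 8.7787 / 9.988 = 0.8789.

0.8789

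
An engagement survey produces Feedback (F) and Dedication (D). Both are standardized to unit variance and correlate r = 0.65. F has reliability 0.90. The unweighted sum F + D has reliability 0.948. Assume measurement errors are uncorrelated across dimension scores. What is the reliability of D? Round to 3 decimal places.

0.928

Var(F+D) = 2 + 2·0.65 = 3.300.
True-score variance = ρ_F + ρ_D + 2·0.65, so 0.948 = (0.90 + ρ_D + 1.30) / 3.300.
ρ_D = 0.948·3.300 − 0.90 − 1.30 = 0.928.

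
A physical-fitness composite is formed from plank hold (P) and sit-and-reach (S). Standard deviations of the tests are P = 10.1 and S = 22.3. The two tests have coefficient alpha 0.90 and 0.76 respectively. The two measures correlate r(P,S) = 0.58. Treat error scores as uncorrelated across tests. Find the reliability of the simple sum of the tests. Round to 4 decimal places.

0.8495

Var(P+S) = 10.1² + 22.3² + 2·[10.1·22.3·0.58] = 599.3 + 261.267 = 860.567.
Under uncorrelated errors the observed covariances equal the true-score covariances, so only the own-variance terms attenuate.
True-score variance = [10.1²·0.90 + 22.3²·0.76] + 261.267 = 469.749 + 261.267 = 731.016.
Reliability = 731.016 / 860.567 = 0.8495.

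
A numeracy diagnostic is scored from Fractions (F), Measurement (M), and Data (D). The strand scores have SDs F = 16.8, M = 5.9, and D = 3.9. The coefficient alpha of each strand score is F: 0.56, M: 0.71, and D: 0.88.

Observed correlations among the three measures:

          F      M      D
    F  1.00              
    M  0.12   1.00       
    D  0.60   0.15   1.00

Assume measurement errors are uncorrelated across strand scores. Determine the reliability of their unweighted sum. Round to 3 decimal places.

Var(F+M+D) = 16.8² + 5.9² + 3.9² + 2·[16.8·5.9·0.12 + 16.8·3.9·0.60 + 5.9·3.9·0.15] = 332.26 + 109.316 = 441.576.
Under uncorrelated errors the observed covariances equal the true-score covariances, so only the own-variance terms attenuate.
True-score variance = [16.8²·0.56 + 5.9²·0.71 + 3.9²·0.88] + 109.316 = 196.154 + 109.316 = 305.47.
Reliability = 305.47 / 441.576 = 0.692.

0.692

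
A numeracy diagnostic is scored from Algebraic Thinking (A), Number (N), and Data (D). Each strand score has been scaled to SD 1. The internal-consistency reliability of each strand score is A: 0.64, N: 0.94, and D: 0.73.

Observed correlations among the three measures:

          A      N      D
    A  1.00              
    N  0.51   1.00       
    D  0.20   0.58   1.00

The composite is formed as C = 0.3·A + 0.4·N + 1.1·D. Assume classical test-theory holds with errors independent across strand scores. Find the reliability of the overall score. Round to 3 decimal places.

Var(C) = 0.3² + 0.4² + 1.1² + 2·[0.12·0.51 + 0.33·0.20 + 0.44·0.58] = 1.46 + 0.7648 = 2.2248.
Because errors are independent across components, Cov(Tᵢ,Tⱼ) = Cov(Xᵢ,Xⱼ); the off-diagonal part of the true-score variance is the same as above.
True-score variance = [0.3²·0.64 + 0.4²·0.94 + 1.1²·0.73] + 0.7648 = 1.0913 + 0.7648 = 1.8561.
Reliability = 1.8561 / 2.2248 = 0.834.

0.834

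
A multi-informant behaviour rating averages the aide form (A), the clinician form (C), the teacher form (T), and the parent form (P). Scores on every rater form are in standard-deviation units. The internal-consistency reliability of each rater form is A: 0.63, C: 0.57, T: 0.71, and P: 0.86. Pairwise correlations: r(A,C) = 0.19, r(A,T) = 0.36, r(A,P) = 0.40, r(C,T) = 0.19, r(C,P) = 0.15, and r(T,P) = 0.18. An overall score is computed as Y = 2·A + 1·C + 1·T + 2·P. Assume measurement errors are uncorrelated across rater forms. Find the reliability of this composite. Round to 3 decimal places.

Var(Y) = 2² + 1 + 1 + 2² + 2·[2·0.19 + 2·0.36 + 4·0.40 + 0.19 + 2·0.15 + 2·0.18] = 10 + 7.1 = 17.1.
Under uncorrelated errors the observed covariances equal the true-score covariances, so only the own-variance terms attenuate.
True-score variance = [2²·0.63 + 0.57 + 0.71 + 2²·0.86] + 7.1 = 7.24 + 7.1 = 14.34.
Reliability = 14.34 / 17.1 = 0.839.

0.839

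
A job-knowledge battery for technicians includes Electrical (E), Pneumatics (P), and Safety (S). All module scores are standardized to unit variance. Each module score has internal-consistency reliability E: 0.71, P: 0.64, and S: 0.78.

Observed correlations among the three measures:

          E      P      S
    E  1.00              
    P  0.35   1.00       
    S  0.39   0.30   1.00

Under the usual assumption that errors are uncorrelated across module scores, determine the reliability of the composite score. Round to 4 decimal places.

Var(E+P+S) = 3 + 2·[0.35 + 0.39 + 0.30] = 3 + 2.08 = 5.08.
With uncorrelated errors the cross-covariances are all true-score covariance, so they carry over unchanged; only the diagonal terms shrink to ρᵢσᵢ².
True-score variance = [0.71 + 0.64 + 0.78] + 2.08 = 2.13 + 2.08 = 4.21.
Reliability = 4.21 / 5.08 = 0.8287.

0.8287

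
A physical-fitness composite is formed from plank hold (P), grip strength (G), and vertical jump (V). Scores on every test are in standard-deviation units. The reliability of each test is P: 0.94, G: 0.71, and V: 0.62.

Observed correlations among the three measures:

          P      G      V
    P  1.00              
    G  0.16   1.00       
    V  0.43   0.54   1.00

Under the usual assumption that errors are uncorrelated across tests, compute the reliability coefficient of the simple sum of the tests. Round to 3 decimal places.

Var(P+G+V) = 3 + 2·[0.16 + 0.43 + 0.54] = 3 + 2.26 = 5.26.
With uncorrelated errors the cross-covariances are all true-score covariance, so they carry over unchanged; only the diagonal terms shrink to ρᵢσᵢ².
True-score variance = [0.94 + 0.71 + 0.62] + 2.26 = 2.27 + 2.26 = 4.53.
Reliability = 4.53 / 5.26 = 0.861.

0.861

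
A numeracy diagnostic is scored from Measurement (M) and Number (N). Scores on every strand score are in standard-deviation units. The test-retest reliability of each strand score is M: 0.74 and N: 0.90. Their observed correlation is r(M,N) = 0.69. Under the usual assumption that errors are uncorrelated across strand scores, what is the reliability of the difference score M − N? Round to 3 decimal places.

Var(M−N) = 1 + 1 − 2·0.69 = 2 − 1.38 = 0.62.
Because errors are independent across components, Cov(Tᵢ,Tⱼ) = Cov(Xᵢ,Xⱼ); the off-diagonal part of the true-score variance is the same as above.
True-score variance = [0.74 + 0.90] − 1.38 = 1.64 − 1.38 = 0.26.
Reliability = 0.26 / 0.62 = 0.419.

0.419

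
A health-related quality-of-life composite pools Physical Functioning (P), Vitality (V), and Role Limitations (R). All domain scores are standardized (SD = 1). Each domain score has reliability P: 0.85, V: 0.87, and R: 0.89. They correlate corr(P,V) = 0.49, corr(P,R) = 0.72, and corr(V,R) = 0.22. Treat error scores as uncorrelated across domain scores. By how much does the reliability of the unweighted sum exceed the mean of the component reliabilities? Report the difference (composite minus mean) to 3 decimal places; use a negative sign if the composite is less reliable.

0.063

Var(sum) = 3 + 2.86 = 5.86; true-score variance = 2.61 + 2.86 = 5.47; composite reliability = 0.9334.
Mean component reliability = 0.8700.
Difference = 0.9334 − 0.8700 = 0.063.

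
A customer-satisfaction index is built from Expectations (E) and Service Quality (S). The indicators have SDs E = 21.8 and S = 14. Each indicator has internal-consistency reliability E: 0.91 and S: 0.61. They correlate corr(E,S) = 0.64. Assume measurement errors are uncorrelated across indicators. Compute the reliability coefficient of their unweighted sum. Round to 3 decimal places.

Var(E+S) = 21.8² + 14² + 2·[21.8·14·0.64] = 671.24 + 390.656 = 1061.9.
Under uncorrelated errors the observed covariances equal the true-score covariances, so only the own-variance terms attenuate.
True-score variance = [21.8²·0.91 + 14²·0.61] + 390.656 = 552.028 + 390.656 = 942.684.
Reliability = 942.684 / 1061.9 = 0.888.

0.888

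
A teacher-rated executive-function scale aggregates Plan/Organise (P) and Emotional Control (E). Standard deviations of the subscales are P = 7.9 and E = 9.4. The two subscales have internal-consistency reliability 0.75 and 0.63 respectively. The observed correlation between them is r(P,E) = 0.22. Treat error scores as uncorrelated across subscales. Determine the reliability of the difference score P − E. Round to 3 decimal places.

Var(P−E) = 7.9² + 9.4² − 2·7.9·9.4·0.22 = 150.77 − 32.6744 = 118.096.
Because errors are independent across components, Cov(Tᵢ,Tⱼ) = Cov(Xᵢ,Xⱼ); the off-diagonal part of the true-score variance is the same as above.
True-score variance = [7.9²·0.75 + 9.4²·0.63] − 32.6744 = 102.474 − 32.6744 = 69.7999.
Reliability = 69.7999 / 118.096 = 0.591.

0.591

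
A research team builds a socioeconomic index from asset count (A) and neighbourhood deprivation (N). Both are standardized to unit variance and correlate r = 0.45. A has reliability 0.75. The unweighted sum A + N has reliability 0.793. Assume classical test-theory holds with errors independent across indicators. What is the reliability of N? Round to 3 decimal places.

0.650

Var(A+N) = 2 + 2·0.45 = 2.900.
True-score variance = ρ_A + ρ_N + 2·0.45, so 0.793 = (0.75 + ρ_N + 0.90) / 2.900.
ρ_N = 0.793·2.900 − 0.75 − 0.90 = 0.650.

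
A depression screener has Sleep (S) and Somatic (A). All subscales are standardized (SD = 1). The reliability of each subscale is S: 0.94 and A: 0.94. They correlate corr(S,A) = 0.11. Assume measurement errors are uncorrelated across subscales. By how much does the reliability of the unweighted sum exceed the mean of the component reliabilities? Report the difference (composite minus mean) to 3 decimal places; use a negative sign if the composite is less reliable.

0.006

Var(sum) = 2 + 0.22 = 2.22; true-score variance = 1.88 + 0.22 = 2.1; composite reliability = 0.9459.
Mean component reliability = 0.9400.
Difference = 0.9459 − 0.9400 = 0.006.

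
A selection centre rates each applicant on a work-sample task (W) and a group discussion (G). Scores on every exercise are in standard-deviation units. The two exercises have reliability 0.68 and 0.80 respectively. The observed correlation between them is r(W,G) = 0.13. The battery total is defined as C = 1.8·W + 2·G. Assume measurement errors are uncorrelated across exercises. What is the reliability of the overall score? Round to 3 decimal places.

0.775

Var(C) = 1.8² + 2² + 2·[3.6·0.13] = 7.24 + 0.936 = 8.176.
With uncorrelated errors the cross-covariances are all true-score covariance, so they carry over unchanged; only the diagonal terms shrink to ρᵢσᵢ².
True-score variance = [1.8²·0.68 + 2²·0.80] + 0.936 = 5.4032 + 0.936 = 6.3392.
Reliability = 6.3392 / 8.176 = 0.775.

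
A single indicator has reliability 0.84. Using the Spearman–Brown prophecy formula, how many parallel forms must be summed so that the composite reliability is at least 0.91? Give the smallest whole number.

2

k ≥ ρ*(1−ρ₁)/(ρ₁(1−ρ*)) = 0.91·0.16 / (0.84·0.09) = 1.926.
Smallest integer k = 2.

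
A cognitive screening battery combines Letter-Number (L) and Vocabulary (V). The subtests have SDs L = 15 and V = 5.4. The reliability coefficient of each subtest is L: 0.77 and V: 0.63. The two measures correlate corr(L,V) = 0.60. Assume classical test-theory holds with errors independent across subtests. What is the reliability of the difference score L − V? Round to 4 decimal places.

Var(L−V) = 15² + 5.4² − 2·15·5.4·0.60 = 254.16 − 97.2 = 156.96.
Under uncorrelated errors the observed covariances equal the true-score covariances, so only the own-variance terms attenuate.
True-score variance = [15²·0.77 + 5.4²·0.63] − 97.2 = 191.621 − 97.2 = 94.4208.
Reliability = 94.4208 / 156.96 = 0.6016.

0.6016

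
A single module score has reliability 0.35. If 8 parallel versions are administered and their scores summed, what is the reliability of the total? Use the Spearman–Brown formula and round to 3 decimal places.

ρ_k = kρ / (1 + (k−1)ρ) = 8·0.35 / (1 + 7·0.35) = 2.800 / 3.450 = 0.812.

0.812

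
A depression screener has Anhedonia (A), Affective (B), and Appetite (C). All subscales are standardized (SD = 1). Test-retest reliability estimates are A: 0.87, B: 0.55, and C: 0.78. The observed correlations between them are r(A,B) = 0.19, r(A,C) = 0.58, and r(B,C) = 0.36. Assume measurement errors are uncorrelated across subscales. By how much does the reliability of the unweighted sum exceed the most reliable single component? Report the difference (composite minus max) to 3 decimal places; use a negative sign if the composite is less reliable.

-0.022

Var(sum) = 3 + 2.26 = 5.26; true-score variance = 2.2 + 2.26 = 4.46; composite reliability = 0.8479.
Max component reliability = 0.8700.
Difference = 0.8479 − 0.8700 = -0.022.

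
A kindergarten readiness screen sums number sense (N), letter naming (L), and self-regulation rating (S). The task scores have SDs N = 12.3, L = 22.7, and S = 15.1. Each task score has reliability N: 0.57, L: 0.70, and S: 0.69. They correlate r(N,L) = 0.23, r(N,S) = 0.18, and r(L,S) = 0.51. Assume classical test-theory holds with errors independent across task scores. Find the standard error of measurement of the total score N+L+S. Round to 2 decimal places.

17.04

Var(total) = 894.59 + 544.925 = 1439.51.
True-score variance = 604.265 + 544.925 = 1149.19, so reliability = 0.7983.
Error variance = 1439.51 − 1149.19 = 290.325; SEM = √290.325 = 17.04.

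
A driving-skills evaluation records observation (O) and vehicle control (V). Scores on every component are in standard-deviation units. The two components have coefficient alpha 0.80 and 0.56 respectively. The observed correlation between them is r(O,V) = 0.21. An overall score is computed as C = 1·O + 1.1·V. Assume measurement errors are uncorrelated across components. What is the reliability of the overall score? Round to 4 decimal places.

Var(C) = 1 + 1.1² + 2·[1.1·0.21] = 2.21 + 0.462 = 2.672.
Under uncorrelated errors the observed covariances equal the true-score covariances, so only the own-variance terms attenuate.
True-score variance = [0.80 + 1.1²·0.56] + 0.462 = 1.4776 + 0.462 = 1.9396.
Reliability = 1.9396 / 2.672 = 0.7259.

0.7259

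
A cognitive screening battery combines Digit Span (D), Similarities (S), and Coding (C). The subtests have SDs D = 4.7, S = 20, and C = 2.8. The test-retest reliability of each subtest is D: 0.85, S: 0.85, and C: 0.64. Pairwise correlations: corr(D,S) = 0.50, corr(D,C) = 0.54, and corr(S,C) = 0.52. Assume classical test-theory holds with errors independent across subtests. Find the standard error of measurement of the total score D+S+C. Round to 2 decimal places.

Var(total) = 429.93 + 166.453 = 596.383.
True-score variance = 363.794 + 166.453 = 530.247, so reliability = 0.8891.
Error variance = 596.383 − 530.247 = 66.1359; SEM = √66.1359 = 8.13.

8.13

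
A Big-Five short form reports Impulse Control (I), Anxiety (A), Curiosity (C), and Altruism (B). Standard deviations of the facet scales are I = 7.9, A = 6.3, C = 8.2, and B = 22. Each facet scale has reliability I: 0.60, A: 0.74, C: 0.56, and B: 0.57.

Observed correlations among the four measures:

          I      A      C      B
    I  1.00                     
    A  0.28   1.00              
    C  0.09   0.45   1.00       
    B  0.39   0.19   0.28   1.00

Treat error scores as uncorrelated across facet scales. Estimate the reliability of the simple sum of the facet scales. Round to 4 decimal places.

0.7346

Var(I+A+C+B) = 7.9² + 6.3² + 8.2² + 22² + 2·[7.9·6.3·0.28 + 7.9·8.2·0.09 + 7.9·22·0.39 + 6.3·8.2·0.45 + 6.3·22·0.19 + 8.2·22·0.28] = 653.34 + 375.282 = 1028.62.
With uncorrelated errors the cross-covariances are all true-score covariance, so they carry over unchanged; only the diagonal terms shrink to ρᵢσᵢ².
True-score variance = [7.9²·0.60 + 6.3²·0.74 + 8.2²·0.56 + 22²·0.57] + 375.282 = 380.351 + 375.282 = 755.633.
Reliability = 755.633 / 1028.62 = 0.7346.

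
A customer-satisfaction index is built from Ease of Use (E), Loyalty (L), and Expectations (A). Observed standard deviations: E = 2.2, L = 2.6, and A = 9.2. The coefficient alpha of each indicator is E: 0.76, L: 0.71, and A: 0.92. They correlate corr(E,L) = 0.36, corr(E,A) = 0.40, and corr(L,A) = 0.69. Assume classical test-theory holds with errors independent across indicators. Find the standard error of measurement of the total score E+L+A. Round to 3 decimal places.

Var(total) = 96.24 + 53.32 = 149.56.
True-score variance = 86.3468 + 53.32 = 139.667, so reliability = 0.9339.
Error variance = 149.56 − 139.667 = 9.8932; SEM = √9.8932 = 3.145.

3.145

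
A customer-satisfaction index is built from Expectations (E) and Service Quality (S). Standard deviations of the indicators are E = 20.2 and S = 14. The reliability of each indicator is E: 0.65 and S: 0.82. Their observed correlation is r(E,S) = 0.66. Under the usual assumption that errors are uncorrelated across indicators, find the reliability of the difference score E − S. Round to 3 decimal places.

Var(E−S) = 20.2² + 14² − 2·20.2·14·0.66 = 604.04 − 373.296 = 230.744.
Because errors are independent across components, Cov(Tᵢ,Tⱼ) = Cov(Xᵢ,Xⱼ); the off-diagonal part of the true-score variance is the same as above.
True-score variance = [20.2²·0.65 + 14²·0.82] − 373.296 = 425.946 − 373.296 = 52.65.
Reliability = 52.65 / 230.744 = 0.228.

0.228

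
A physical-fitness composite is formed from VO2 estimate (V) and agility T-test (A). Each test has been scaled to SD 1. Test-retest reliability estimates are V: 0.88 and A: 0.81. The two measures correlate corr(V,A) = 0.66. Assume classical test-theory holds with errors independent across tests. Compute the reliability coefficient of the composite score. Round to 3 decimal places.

Var(V+A) = 2 + 2·[0.66] = 2 + 1.32 = 3.32.
Because errors are independent across components, Cov(Tᵢ,Tⱼ) = Cov(Xᵢ,Xⱼ); the off-diagonal part of the true-score variance is the same as above.
True-score variance = [0.88 + 0.81] + 1.32 = 1.69 + 1.32 = 3.01.
Reliability = 3.01 / 3.32 = 0.907.

0.907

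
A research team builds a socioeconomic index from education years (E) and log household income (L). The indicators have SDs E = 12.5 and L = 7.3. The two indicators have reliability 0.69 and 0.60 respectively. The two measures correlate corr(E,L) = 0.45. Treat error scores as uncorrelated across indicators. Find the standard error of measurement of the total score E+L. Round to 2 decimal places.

Var(total) = 209.54 + 82.125 = 291.665.
True-score variance = 139.786 + 82.125 = 221.911, so reliability = 0.7608.
Error variance = 291.665 − 221.911 = 69.7535; SEM = √69.7535 = 8.35.

8.35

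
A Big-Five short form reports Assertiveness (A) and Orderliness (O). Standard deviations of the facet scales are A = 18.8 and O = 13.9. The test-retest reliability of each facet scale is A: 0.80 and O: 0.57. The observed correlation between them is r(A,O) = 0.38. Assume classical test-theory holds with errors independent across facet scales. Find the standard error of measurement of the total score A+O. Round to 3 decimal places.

Var(total) = 546.65 + 198.603 = 745.253.
True-score variance = 392.882 + 198.603 = 591.485, so reliability = 0.7937.
Error variance = 745.253 − 591.485 = 153.768; SEM = √153.768 = 12.400.

12.400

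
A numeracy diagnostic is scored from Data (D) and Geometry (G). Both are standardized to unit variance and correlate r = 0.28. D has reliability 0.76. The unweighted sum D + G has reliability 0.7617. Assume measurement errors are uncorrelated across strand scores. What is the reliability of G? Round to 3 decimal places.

Var(D+G) = 2 + 2·0.28 = 2.560.
True-score variance = ρ_D + ρ_G + 2·0.28, so 0.7617 = (0.76 + ρ_G + 0.56) / 2.560.
ρ_G = 0.7617·2.560 − 0.76 − 0.56 = 0.630.

0.630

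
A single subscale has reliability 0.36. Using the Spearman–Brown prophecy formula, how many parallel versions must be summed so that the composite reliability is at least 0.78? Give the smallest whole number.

7

k ≥ ρ*(1−ρ₁)/(ρ₁(1−ρ*)) = 0.78·0.64 / (0.36·0.22) = 6.303.
Smallest integer k = 7.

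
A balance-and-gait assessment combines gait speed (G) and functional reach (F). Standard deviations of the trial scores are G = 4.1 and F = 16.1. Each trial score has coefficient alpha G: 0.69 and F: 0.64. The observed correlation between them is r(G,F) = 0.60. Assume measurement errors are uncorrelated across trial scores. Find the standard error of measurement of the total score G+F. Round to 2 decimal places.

Var(total) = 276.02 + 79.212 = 355.232.
True-score variance = 177.493 + 79.212 = 256.705, so reliability = 0.7226.
Error variance = 355.232 − 256.705 = 98.5267; SEM = √98.5267 = 9.93.

9.93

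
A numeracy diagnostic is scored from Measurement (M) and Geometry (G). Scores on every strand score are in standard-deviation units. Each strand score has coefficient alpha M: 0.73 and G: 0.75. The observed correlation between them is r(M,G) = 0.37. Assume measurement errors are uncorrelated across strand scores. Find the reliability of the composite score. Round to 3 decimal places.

0.810

Var(M+G) = 2 + 2·[0.37] = 2 + 0.74 = 2.74.
Under uncorrelated errors the observed covariances equal the true-score covariances, so only the own-variance terms attenuate.
True-score variance = [0.73 + 0.75] + 0.74 = 1.48 + 0.74 = 2.22.
Reliability = 2.22 / 2.74 = 0.810.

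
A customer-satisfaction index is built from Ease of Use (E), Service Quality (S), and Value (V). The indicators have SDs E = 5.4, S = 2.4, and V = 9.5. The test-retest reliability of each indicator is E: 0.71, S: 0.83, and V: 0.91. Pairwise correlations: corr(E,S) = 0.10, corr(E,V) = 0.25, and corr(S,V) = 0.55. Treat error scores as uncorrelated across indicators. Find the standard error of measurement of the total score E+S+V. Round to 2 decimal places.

4.19

Var(total) = 125.17 + 53.322 = 178.492.
True-score variance = 107.612 + 53.322 = 160.934, so reliability = 0.9016.
Error variance = 178.492 − 160.934 = 17.5581; SEM = √17.5581 = 4.19.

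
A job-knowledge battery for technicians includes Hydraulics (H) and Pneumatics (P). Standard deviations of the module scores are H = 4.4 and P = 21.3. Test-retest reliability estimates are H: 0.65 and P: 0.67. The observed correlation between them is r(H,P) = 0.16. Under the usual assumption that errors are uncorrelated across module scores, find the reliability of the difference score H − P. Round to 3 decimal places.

Var(H−P) = 4.4² + 21.3² − 2·4.4·21.3·0.16 = 473.05 − 29.9904 = 443.06.
With uncorrelated errors the cross-covariances are all true-score covariance, so they carry over unchanged; only the diagonal terms shrink to ρᵢσᵢ².
True-score variance = [4.4²·0.65 + 21.3²·0.67] − 29.9904 = 316.556 − 29.9904 = 286.566.
Reliability = 286.566 / 443.06 = 0.647.

0.647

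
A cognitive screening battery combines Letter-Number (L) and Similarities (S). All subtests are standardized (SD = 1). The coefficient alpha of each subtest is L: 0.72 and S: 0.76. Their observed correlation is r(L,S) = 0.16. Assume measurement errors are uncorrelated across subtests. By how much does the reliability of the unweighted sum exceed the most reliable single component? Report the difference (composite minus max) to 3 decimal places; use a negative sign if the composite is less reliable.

0.016

Var(sum) = 2 + 0.32 = 2.32; true-score variance = 1.48 + 0.32 = 1.8; composite reliability = 0.7759.
Max component reliability = 0.7600.
Difference = 0.7759 − 0.7600 = 0.016.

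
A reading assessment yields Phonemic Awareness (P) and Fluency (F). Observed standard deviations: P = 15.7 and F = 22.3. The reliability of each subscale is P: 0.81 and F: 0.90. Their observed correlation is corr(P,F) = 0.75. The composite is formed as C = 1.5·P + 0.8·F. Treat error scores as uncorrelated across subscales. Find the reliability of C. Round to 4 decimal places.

0.9087

Var(C) = 1.5²·15.7² + 0.8²·22.3² + 2·[1.2·15.7·22.3·0.75] = 872.868 + 630.198 = 1503.07.
With uncorrelated errors the cross-covariances are all true-score covariance, so they carry over unchanged; only the diagonal terms shrink to ρᵢσᵢ².
True-score variance = [1.5²·15.7²·0.81 + 0.8²·22.3²·0.90] + 630.198 = 735.667 + 630.198 = 1365.87.
Reliability = 1365.87 / 1503.07 = 0.9087.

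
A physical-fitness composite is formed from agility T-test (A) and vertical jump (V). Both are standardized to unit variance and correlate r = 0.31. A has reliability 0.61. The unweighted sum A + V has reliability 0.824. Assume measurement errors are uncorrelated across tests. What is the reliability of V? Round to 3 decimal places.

0.929

Var(A+V) = 2 + 2·0.31 = 2.620.
True-score variance = ρ_A + ρ_V + 2·0.31, so 0.824 = (0.61 + ρ_V + 0.62) / 2.620.
ρ_V = 0.824·2.620 − 0.61 − 0.62 = 0.929.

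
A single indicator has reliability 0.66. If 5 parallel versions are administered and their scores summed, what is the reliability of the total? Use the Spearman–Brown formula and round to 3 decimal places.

ρ_k = kρ / (1 + (k−1)ρ) = 5·0.66 / (1 + 4·0.66) = 3.300 / 3.640 = 0.907.

0.907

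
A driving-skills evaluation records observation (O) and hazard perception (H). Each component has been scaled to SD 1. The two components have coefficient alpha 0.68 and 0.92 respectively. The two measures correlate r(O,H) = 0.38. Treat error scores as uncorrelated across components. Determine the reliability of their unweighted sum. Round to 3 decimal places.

0.855

Var(O+H) = 2 + 2·[0.38] = 2 + 0.76 = 2.76.
Because errors are independent across components, Cov(Tᵢ,Tⱼ) = Cov(Xᵢ,Xⱼ); the off-diagonal part of the true-score variance is the same as above.
True-score variance = [0.68 + 0.92] + 0.76 = 1.6 + 0.76 = 2.36.
Reliability = 2.36 / 2.76 = 0.855.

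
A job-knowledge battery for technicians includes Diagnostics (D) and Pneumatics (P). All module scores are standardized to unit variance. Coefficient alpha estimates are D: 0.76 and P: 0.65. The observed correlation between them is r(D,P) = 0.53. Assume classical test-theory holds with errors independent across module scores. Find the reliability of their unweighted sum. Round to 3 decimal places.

0.807

Var(D+P) = 2 + 2·[0.53] = 2 + 1.06 = 3.06.
Because errors are independent across components, Cov(Tᵢ,Tⱼ) = Cov(Xᵢ,Xⱼ); the off-diagonal part of the true-score variance is the same as above.
True-score variance = [0.76 + 0.65] + 1.06 = 1.41 + 1.06 = 2.47.
Reliability = 2.47 / 3.06 = 0.807.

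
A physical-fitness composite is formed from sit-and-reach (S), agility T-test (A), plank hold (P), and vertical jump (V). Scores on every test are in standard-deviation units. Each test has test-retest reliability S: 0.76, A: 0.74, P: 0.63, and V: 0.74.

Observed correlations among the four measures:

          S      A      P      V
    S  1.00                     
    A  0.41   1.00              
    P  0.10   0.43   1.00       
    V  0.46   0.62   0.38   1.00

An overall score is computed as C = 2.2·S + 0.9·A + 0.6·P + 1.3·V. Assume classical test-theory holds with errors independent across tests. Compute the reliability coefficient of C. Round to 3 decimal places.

Var(C) = 2.2² + 0.9² + 0.6² + 1.3² + 2·[1.98·0.41 + 1.32·0.10 + 2.86·0.46 + 0.54·0.43 + 1.17·0.62 + 0.78·0.38] = 7.7 + 7.0268 = 14.7268.
Under uncorrelated errors the observed covariances equal the true-score covariances, so only the own-variance terms attenuate.
True-score variance = [2.2²·0.76 + 0.9²·0.74 + 0.6²·0.63 + 1.3²·0.74] + 7.0268 = 5.7552 + 7.0268 = 12.782.
Reliability = 12.782 / 14.7268 = 0.868.

0.868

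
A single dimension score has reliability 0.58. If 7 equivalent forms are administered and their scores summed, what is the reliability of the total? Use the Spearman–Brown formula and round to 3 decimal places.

0.906

ρ_k = kρ / (1 + (k−1)ρ) = 7·0.58 / (1 + 6·0.58) = 4.060 / 4.480 = 0.906.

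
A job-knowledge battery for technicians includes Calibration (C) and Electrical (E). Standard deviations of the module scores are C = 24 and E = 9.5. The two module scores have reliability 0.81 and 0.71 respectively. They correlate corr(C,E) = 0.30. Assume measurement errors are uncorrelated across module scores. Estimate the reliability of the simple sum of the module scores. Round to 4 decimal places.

Var(C+E) = 24² + 9.5² + 2·[24·9.5·0.30] = 666.25 + 136.8 = 803.05.
Under uncorrelated errors the observed covariances equal the true-score covariances, so only the own-variance terms attenuate.
True-score variance = [24²·0.81 + 9.5²·0.71] + 136.8 = 530.638 + 136.8 = 667.438.
Reliability = 667.438 / 803.05 = 0.8311.

0.8311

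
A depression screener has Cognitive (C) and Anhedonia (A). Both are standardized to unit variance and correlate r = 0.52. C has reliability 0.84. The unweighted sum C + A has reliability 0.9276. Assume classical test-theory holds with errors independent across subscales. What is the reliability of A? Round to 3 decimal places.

Var(C+A) = 2 + 2·0.52 = 3.040.
True-score variance = ρ_C + ρ_A + 2·0.52, so 0.9276 = (0.84 + ρ_A + 1.04) / 3.040.
ρ_A = 0.9276·3.040 − 0.84 − 1.04 = 0.940.

0.940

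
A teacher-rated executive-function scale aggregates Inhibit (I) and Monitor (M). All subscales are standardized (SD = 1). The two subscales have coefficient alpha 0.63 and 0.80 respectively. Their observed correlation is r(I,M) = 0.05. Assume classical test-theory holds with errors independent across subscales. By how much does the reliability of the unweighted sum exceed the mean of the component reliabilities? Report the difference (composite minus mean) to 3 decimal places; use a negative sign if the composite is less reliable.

0.014

Var(sum) = 2 + 0.1 = 2.1; true-score variance = 1.43 + 0.1 = 1.53; composite reliability = 0.7286.
Mean component reliability = 0.7150.
Difference = 0.7286 − 0.7150 = 0.014.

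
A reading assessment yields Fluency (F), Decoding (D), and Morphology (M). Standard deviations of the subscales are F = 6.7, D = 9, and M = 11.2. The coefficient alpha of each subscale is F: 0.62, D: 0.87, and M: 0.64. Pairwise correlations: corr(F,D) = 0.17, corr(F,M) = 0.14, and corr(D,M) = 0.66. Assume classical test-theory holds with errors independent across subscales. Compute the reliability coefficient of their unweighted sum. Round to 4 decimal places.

0.8292

Var(F+D+M) = 6.7² + 9² + 11.2² + 2·[6.7·9·0.17 + 6.7·11.2·0.14 + 9·11.2·0.66] = 251.33 + 174.569 = 425.899.
With uncorrelated errors the cross-covariances are all true-score covariance, so they carry over unchanged; only the diagonal terms shrink to ρᵢσᵢ².
True-score variance = [6.7²·0.62 + 9²·0.87 + 11.2²·0.64] + 174.569 = 178.583 + 174.569 = 353.153.
Reliability = 353.153 / 425.899 = 0.8292.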